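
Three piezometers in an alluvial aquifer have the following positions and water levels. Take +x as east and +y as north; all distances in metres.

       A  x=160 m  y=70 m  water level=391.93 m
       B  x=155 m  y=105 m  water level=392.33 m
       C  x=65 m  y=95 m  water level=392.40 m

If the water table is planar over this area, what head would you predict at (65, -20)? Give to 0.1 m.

391.1 m

Three-point gradient (reference A): Δ to B = (-5, 35, +0.40), Δ to C = (-95, 25, +0.47).
∂h/∂x = -0.002016, ∂h/∂y = +0.01114 (det = 3200).
h(65, -20) = 391.93 + (-0.002016)·(-95) + (+0.01114)·(-90) = 391.93 +0.191 -1.003 = 391.119 m.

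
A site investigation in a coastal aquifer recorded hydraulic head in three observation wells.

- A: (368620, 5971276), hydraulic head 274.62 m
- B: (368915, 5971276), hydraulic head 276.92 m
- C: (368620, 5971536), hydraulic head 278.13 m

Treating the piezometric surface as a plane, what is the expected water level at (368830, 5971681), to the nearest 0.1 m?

∂h/∂x = (276.92 − 274.62) / (368915 − 368620) = +0.007797
∂h/∂y = (278.13 − 274.62) / (5971536 − 5971276) = +0.01350
h(368830, 5971681) = 274.62 + (+0.007797)·(210) + (+0.01350)·(405) = 274.62 +1.637 +5.467 = 281.725 m.

281.7 m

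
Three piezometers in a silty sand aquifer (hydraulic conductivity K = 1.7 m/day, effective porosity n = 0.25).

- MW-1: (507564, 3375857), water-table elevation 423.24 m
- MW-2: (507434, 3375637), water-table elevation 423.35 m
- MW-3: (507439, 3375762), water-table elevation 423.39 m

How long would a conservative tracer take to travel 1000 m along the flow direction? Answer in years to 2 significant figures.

Differences from MW-1: to MW-2 (Δx, Δy, Δh) = (-130, -220, +0.11); to MW-3 = (-125, -95, +0.15).
Solve a·Δx + b·Δy = Δh: det = (-130)·(-95) − (-125)·(-220) = -15150.
∂h/∂x = [(+0.11)·(-95) − (+0.15)·(-220)] / -15150 = -0.001488
∂h/∂y = [(-130)·(+0.15) − (-125)·(+0.11)] / -15150 = +0.0003795
|∇h| = √(-0.001488² + 0.0003795²) = 0.001536
Seepage velocity v = K·i/n = 1.7 × 0.001536 / 0.25 = 0.01044 m/day.
t = 1000 / 0.01044 = 9.579e+04 days = 262 years.

260 years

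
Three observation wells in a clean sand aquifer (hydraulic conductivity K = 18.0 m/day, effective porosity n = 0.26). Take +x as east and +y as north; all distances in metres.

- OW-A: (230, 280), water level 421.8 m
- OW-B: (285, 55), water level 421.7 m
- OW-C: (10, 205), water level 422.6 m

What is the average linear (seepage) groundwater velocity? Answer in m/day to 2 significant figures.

Differences from OW-A: to OW-B (Δx, Δy, Δh) = (55, -225, -0.1); to OW-C = (-220, -75, +0.8).
Solve a·Δx + b·Δy = Δh: det = 55·(-75) − (-220)·(-225) = -53625.
∂h/∂x = [(-0.1)·(-75) − (+0.8)·(-225)] / -53625 = -0.003497
∂h/∂y = [55·(+0.8) − (-220)·(-0.1)] / -53625 = -0.0004103
|∇h| = √(-0.003497² + -0.0004103²) = 0.003521
Seepage velocity v = K·i/n = 18.0 × 0.003521 / 0.26 = 0.2438 m/day.

0.24 m/day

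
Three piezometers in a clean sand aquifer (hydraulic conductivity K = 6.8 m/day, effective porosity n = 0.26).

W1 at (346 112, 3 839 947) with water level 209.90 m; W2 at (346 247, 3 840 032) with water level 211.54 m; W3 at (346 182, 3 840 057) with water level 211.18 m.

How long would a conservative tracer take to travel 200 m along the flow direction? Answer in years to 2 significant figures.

With h = a·x + b·y + c and W1 as origin, the differences give:
  135·a + 85·b = +1.64
  70·a + 110·b = +1.28
Eliminate b (×110 and ×85, subtract): 8900·a = 71.600 → a = ∂h/∂x = +0.008045
Back-substitute: b = ∂h/∂y = +0.006517.
|∇h| = √(0.008045² + 0.006517²) = 0.01035
Seepage velocity v = K·i/n = 6.8 × 0.01035 / 0.26 = 0.2707 m/day.
t = 200 / 0.2707 = 738.8 days = 2.02 years.

2.0 years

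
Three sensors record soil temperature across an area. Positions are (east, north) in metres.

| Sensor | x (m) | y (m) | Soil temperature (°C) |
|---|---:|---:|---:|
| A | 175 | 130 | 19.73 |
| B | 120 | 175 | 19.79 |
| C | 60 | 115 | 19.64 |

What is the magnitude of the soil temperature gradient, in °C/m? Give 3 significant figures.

0.00204 °C/m

With T = a·x + b·y + c and A as origin, the differences give:
  (-55)·a + 45·b = +0.06
  (-115)·a + (-15)·b = -0.09
Eliminate b (×(-15) and ×45, subtract): 6000·a = 3.150 → a = ∂T/∂x = +0.0005250
Back-substitute: b = ∂T/∂y = +0.001975.
|∇f| = √(0.0005250² + 0.001975²) = 0.002044 °C/m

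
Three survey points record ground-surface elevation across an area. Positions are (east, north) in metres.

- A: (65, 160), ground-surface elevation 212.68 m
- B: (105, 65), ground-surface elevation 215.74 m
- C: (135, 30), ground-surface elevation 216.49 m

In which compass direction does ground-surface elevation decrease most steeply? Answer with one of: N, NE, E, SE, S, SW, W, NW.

Taking A as reference: B−A = (40, -95, +3.06); C−A = (70, -130, +3.81).
Solve a·Δx + b·Δy = Δz: det = 40·(-130) − 70·(-95) = 1450.
∂z/∂x = [(+3.06)·(-130) − (+3.81)·(-95)] / 1450 = -0.02472
∂z/∂y = [40·(+3.81) − 70·(+3.06)] / 1450 = -0.04262
Steepest decrease is along −∇f = (+0.02472 E, +0.04262 N) → northeast.

NE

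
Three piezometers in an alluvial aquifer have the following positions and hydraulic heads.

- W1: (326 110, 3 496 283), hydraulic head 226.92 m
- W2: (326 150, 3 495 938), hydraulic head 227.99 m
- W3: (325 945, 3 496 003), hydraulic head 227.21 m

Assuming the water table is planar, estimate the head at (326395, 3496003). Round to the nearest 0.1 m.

228.5 m

Taking W1 as reference: W2−W1 = (40, -345, +1.07); W3−W1 = (-165, -280, +0.29).
Solve a·Δx + b·Δy = Δh: det = 40·(-280) − (-165)·(-345) = -68125.
∂h/∂x = [(+1.07)·(-280) − (+0.29)·(-345)] / -68125 = +0.002929
∂h/∂y = [40·(+0.29) − (-165)·(+1.07)] / -68125 = -0.002762
h(326395, 3496003) = 226.92 + (+0.002929)·(285) + (-0.002762)·(-280) = 226.92 +0.835 +0.773 = 228.528 m.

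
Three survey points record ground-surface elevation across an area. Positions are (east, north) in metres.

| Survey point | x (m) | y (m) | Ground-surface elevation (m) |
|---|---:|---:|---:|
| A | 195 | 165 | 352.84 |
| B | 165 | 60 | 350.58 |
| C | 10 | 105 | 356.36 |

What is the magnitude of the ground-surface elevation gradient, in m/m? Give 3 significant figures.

Taking A as reference: B−A = (-30, -105, -2.26); C−A = (-185, -60, +3.52).
Determinant of the coordinate differences = (-30)·(-60) − (-185)·(-105) = -17625.
∂z/∂x = [(-2.26)·(-60) − (+3.52)·(-105)] / -17625 = -0.02866
∂z/∂y = [(-30)·(+3.52) − (-185)·(-2.26)] / -17625 = +0.02971
|∇f| = √(-0.02866² + 0.02971²) = 0.04128 m/m

0.0413 m/m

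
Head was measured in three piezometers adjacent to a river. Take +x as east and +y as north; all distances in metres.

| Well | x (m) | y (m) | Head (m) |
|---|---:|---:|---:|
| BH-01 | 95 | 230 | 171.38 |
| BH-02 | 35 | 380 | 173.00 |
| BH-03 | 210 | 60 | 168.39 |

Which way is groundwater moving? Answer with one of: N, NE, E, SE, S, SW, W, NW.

With h = a·x + b·y + c and BH-01 as origin, the differences give:
  (-60)·a + 150·b = +1.62
  115·a + (-170)·b = -2.99
Eliminate b (×(-170) and ×150, subtract): -7050·a = 173.100 → a = ∂h/∂x = -0.02455
Back-substitute: b = ∂h/∂y = +0.0009787.
Flow = −∇h = (+0.02455 east, -0.0009787 north), which points east.

E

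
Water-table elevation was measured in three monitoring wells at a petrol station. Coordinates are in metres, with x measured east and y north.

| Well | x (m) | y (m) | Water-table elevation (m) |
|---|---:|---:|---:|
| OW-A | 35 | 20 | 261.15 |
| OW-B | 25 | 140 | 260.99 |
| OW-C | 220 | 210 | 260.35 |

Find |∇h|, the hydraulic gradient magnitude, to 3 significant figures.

Differences from OW-A: to OW-B (Δx, Δy, Δh) = (-10, 120, -0.16); to OW-C = (185, 190, -0.80).
Determinant of the coordinate differences = (-10)·190 − 185·120 = -24100.
∂h/∂x = [(-0.16)·190 − (-0.80)·120] / -24100 = -0.002722
∂h/∂y = [(-10)·(-0.80) − 185·(-0.16)] / -24100 = -0.001560
|∇h| = √(-0.002722² + -0.001560²) = 0.003137

0.00314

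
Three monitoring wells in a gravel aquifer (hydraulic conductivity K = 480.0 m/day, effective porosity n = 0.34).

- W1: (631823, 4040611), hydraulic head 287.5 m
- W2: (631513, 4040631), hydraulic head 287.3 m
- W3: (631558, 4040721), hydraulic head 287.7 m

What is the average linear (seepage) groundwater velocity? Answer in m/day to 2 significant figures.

Taking W1 as reference: W2−W1 = (-310, 20, -0.2); W3−W1 = (-265, 110, +0.2).
Solve a·Δx + b·Δy = Δh: det = (-310)·110 − (-265)·20 = -28800.
∂h/∂x = [(-0.2)·110 − (+0.2)·20] / -28800 = +0.0009028
∂h/∂y = [(-310)·(+0.2) − (-265)·(-0.2)] / -28800 = +0.003993
|∇h| = √(0.0009028² + 0.003993²) = 0.004094
Seepage velocity v = K·i/n = 480.0 × 0.004094 / 0.34 = 5.78 m/day.

5.8 m/day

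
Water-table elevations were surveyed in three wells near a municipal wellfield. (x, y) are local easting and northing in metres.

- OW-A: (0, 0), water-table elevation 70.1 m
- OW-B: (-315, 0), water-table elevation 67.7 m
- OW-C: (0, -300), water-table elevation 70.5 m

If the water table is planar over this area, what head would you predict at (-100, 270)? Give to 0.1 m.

∂h/∂x = (67.7 − 70.1) / (-315 − 0) = +0.007619
∂h/∂y = (70.5 − 70.1) / (-300 − 0) = -0.001333
h(-100, 270) = 70.1 + (+0.007619)·(-100) + (-0.001333)·(270) = 70.1 -0.762 -0.360 = 68.978 m.

69.0 m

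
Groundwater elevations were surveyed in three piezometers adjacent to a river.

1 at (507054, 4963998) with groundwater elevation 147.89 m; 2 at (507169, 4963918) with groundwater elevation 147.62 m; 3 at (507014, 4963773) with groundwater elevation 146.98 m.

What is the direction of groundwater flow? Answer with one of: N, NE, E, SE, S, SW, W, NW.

Differences from 1: to 2 (Δx, Δy, Δh) = (115, -80, -0.27); to 3 = (-40, -225, -0.91).
Determinant of the coordinate differences = 115·(-225) − (-40)·(-80) = -29075.
∂h/∂x = [(-0.27)·(-225) − (-0.91)·(-80)] / -29075 = +0.0004144
∂h/∂y = [115·(-0.91) − (-40)·(-0.27)] / -29075 = +0.003971
Flow = −∇h = (-0.0004144 east, -0.003971 north), which points south.

S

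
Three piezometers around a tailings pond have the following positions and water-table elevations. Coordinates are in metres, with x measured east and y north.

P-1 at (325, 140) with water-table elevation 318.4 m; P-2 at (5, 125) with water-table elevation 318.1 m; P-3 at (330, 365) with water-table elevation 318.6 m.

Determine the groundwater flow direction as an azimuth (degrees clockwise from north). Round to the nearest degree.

Differences from P-1: to P-2 (Δx, Δy, Δh) = (-320, -15, -0.3); to P-3 = (5, 225, +0.2).
Solve a·Δx + b·Δy = Δh: det = (-320)·225 − 5·(-15) = -71925.
∂h/∂x = [(-0.3)·225 − (+0.2)·(-15)] / -71925 = +0.0008968
∂h/∂y = [(-320)·(+0.2) − 5·(-0.3)] / -71925 = +0.0008690
Flow direction (−∇h) has components (-0.0008968 E, -0.0008690 N).
Azimuth = atan2(E, N) = atan2(-0.0008968, -0.0008690) = 225.9° ≈ 226°.

226°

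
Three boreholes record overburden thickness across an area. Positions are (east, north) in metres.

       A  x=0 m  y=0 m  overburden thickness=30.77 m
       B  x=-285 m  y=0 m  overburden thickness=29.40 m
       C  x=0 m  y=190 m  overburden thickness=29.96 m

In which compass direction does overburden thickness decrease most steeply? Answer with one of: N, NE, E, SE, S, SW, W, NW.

NW

∂d/∂x = (29.40 − 30.77) / (-285 − 0) = +0.004807
∂d/∂y = (29.96 − 30.77) / (190 − 0) = -0.004263
Steepest decrease is along −∇f = (-0.004807 E, +0.004263 N) → northwest.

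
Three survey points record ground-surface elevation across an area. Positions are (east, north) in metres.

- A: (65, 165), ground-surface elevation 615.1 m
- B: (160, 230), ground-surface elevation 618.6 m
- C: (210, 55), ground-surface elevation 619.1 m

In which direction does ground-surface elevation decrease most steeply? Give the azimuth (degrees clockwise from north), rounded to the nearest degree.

259°

Three-point gradient (reference A): Δ to B = (95, 65, +3.5), Δ to C = (145, -110, +4.0).
∂z/∂x = +0.03245, ∂z/∂y = +0.006415 (det = -19875).
Steepest decrease is along −∇f: components (-0.03245 E, -0.006415 N).
Azimuth = atan2(-0.03245, -0.006415) = 258.8° ≈ 259°.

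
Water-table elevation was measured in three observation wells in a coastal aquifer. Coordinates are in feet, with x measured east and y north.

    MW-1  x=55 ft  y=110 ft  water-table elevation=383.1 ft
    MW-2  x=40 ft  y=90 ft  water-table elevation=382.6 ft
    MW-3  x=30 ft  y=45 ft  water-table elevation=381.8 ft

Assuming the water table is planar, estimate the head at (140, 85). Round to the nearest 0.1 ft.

383.9 ft

Differences from MW-1: to MW-2 (Δx, Δy, Δh) = (-15, -20, -0.5); to MW-3 = (-25, -65, -1.3).
Determinant of the coordinate differences = (-15)·(-65) − (-25)·(-20) = 475.
∂h/∂x = [(-0.5)·(-65) − (-1.3)·(-20)] / 475 = +0.01368
∂h/∂y = [(-15)·(-1.3) − (-25)·(-0.5)] / 475 = +0.01474
h(140, 85) = 383.1 + (+0.01368)·(85) + (+0.01474)·(-25) = 383.1 +1.163 -0.368 = 383.895 ft.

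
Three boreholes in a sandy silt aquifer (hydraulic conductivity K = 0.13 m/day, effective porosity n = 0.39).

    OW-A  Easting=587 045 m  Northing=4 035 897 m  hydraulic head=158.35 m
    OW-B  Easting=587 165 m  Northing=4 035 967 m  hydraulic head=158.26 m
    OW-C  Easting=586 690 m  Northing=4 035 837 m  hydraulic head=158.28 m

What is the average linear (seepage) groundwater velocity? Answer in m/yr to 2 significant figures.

With h = a·x + b·y + c and OW-A as origin, the differences give:
  120·a + 70·b = -0.09
  (-355)·a + (-60)·b = -0.07
Eliminate b (×(-60) and ×70, subtract): 17650·a = 10.300 → a = ∂h/∂x = +0.0005836
Back-substitute: b = ∂h/∂y = -0.002286.
|∇h| = √(0.0005836² + -0.002286²) = 0.002359
Seepage velocity v = K·i/n = 0.13 × 0.002359 / 0.39 = 0.0007863 m/day = 0.2872 m/yr.

0.29 m/yr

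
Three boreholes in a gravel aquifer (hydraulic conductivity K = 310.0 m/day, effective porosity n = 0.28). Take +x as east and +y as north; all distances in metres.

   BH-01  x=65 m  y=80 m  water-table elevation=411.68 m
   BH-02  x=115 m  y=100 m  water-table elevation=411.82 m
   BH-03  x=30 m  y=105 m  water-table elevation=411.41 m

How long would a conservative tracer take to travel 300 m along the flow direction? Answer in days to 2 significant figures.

43 days

With h = a·x + b·y + c and BH-01 as origin, the differences give:
  50·a + 20·b = +0.14
  (-35)·a + 25·b = -0.27
Eliminate b (×25 and ×20, subtract): 1950·a = 8.900 → a = ∂h/∂x = +0.004564
Back-substitute: b = ∂h/∂y = -0.004410.
|∇h| = √(0.004564² + -0.004410²) = 0.006347
Seepage velocity v = K·i/n = 310.0 × 0.006347 / 0.28 = 7.027 m/day.
t = 300 / 7.027 = 42.69 days.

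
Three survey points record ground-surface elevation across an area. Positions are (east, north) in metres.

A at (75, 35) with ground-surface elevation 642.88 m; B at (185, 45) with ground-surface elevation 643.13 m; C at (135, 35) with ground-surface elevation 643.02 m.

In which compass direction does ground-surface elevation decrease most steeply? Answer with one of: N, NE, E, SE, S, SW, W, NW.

Three-point gradient (reference A): Δ to B = (110, 10, +0.25), Δ to C = (60, 0, +0.14).
∂z/∂x = +0.002333, ∂z/∂y = -0.0006667 (det = -600).
Steepest decrease is along −∇f = (-0.002333 E, +0.0006667 N) → west.

W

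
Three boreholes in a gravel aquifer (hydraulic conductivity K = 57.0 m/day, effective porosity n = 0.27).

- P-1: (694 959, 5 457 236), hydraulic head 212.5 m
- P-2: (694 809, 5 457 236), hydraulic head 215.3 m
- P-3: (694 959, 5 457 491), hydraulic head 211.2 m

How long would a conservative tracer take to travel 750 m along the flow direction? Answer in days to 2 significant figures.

∂h/∂x = (215.3 − 212.5) / (694809 − 694959) = -0.01867
∂h/∂y = (211.2 − 212.5) / (5457491 − 5457236) = -0.005098
|∇h| = √(-0.01867² + -0.005098²) = 0.01935
Seepage velocity v = K·i/n = 57.0 × 0.01935 / 0.27 = 4.085 m/day.
t = 750 / 4.085 = 183.6 days.

180 days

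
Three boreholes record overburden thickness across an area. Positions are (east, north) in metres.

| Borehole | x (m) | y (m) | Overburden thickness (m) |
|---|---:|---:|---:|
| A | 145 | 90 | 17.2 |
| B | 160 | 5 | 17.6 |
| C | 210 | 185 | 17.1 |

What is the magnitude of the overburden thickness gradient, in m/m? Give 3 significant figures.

Differences from A: to B (Δx, Δy, Δh) = (15, -85, +0.4); to C = (65, 95, -0.1).
Solve a·Δx + b·Δy = Δd: det = 15·95 − 65·(-85) = 6950.
∂d/∂x = [(+0.4)·95 − (-0.1)·(-85)] / 6950 = +0.004245
∂d/∂y = [15·(-0.1) − 65·(+0.4)] / 6950 = -0.003957
|∇f| = √(0.004245² + -0.003957²) = 0.005803 m/m

0.00580 m/m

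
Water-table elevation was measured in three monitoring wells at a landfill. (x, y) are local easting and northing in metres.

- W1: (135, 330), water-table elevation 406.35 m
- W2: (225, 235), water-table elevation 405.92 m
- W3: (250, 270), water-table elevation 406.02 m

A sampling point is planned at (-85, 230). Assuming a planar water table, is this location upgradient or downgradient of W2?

Differences from W1: to W2 (Δx, Δy, Δh) = (90, -95, -0.43); to W3 = (115, -60, -0.33).
Determinant of the coordinate differences = 90·(-60) − 115·(-95) = 5525.
∂h/∂x = [(-0.43)·(-60) − (-0.33)·(-95)] / 5525 = -0.001005
∂h/∂y = [90·(-0.33) − 115·(-0.43)] / 5525 = +0.003575
Head at (-85, 230) = 406.35 + (-0.001005)·(-220) + (+0.003575)·(-100) = 406.21 m.
That is higher than the 405.92 m at W2, so the point is upgradient.

upgradient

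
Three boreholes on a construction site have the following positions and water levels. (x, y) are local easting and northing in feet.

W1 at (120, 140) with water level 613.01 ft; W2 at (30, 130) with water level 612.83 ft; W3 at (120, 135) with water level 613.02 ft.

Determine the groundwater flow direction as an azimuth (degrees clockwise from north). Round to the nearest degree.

312°

With h = a·x + b·y + c and W1 as origin, the differences give:
  (-90)·a + (-10)·b = -0.18
  0·a + (-5)·b = +0.01
Eliminate b (×(-5) and ×(-10), subtract): 450·a = 1.000 → a = ∂h/∂x = +0.002222
Back-substitute: b = ∂h/∂y = -0.002000.
Flow direction (−∇h) has components (-0.002222 E, +0.002000 N).
Azimuth = atan2(E, N) = atan2(-0.002222, +0.002000) = 312.0° ≈ 312°.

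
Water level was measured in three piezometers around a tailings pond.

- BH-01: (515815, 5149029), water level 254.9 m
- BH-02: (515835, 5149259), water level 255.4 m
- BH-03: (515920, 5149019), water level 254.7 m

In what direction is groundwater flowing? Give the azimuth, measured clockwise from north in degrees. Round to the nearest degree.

With h = a·x + b·y + c and BH-01 as origin, the differences give:
  20·a + 230·b = +0.5
  105·a + (-10)·b = -0.2
Eliminate b (×(-10) and ×230, subtract): -24350·a = 41.00 → a = ∂h/∂x = -0.001684
Back-substitute: b = ∂h/∂y = +0.002320.
Flow direction (−∇h) has components (+0.001684 E, -0.002320 N).
Azimuth = atan2(E, N) = atan2(+0.001684, -0.002320) = 144.0° ≈ 144°.

144°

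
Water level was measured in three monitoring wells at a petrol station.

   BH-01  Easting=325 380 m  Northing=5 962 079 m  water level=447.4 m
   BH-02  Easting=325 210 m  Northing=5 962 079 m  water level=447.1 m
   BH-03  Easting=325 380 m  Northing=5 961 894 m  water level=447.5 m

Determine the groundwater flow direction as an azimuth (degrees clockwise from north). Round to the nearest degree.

287°

∂h/∂x = (447.1 − 447.4) / (325210 − 325380) = +0.001765
∂h/∂y = (447.5 − 447.4) / (5961894 − 5962079) = -0.0005405
Flow direction (−∇h) has components (-0.001765 E, +0.0005405 N).
Azimuth = atan2(E, N) = atan2(-0.001765, +0.0005405) = 287.0° ≈ 287°.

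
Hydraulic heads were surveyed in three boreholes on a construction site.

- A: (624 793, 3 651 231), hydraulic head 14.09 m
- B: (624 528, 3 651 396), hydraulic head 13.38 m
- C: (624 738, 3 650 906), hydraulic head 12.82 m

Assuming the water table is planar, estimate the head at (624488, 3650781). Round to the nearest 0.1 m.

11.3 m

Taking A as reference: B−A = (-265, 165, -0.71); C−A = (-55, -325, -1.27).
Solve a·Δx + b·Δy = Δh: det = (-265)·(-325) − (-55)·165 = 95200.
∂h/∂x = [(-0.71)·(-325) − (-1.27)·165] / 95200 = +0.004625
∂h/∂y = [(-265)·(-1.27) − (-55)·(-0.71)] / 95200 = +0.003125
h(624488, 3650781) = 14.09 + (+0.004625)·(-305) + (+0.003125)·(-450) = 14.09 -1.411 -1.406 = 11.273 m.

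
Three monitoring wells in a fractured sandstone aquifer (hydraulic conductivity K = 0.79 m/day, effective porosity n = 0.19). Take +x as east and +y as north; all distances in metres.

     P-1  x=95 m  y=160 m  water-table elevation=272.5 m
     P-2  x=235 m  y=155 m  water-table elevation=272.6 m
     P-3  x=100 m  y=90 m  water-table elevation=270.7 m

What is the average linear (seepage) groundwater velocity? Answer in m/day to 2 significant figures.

Taking P-1 as reference: P-2−P-1 = (140, -5, +0.1); P-3−P-1 = (5, -70, -1.8).
Determinant of the coordinate differences = 140·(-70) − 5·(-5) = -9775.
∂h/∂x = [(+0.1)·(-70) − (-1.8)·(-5)] / -9775 = +0.001637
∂h/∂y = [140·(-1.8) − 5·(+0.1)] / -9775 = +0.02583
|∇h| = √(0.001637² + 0.02583²) = 0.02588
Seepage velocity v = K·i/n = 0.79 × 0.02588 / 0.19 = 0.1076 m/day.

0.11 m/day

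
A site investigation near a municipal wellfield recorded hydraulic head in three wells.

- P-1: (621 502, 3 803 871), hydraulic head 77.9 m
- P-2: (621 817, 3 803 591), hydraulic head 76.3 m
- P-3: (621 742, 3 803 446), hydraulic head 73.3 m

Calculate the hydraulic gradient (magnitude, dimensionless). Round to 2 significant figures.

Differences from P-1: to P-2 (Δx, Δy, Δh) = (315, -280, -1.6); to P-3 = (240, -425, -4.6).
Solve a·Δx + b·Δy = Δh: det = 315·(-425) − 240·(-280) = -66675.
∂h/∂x = [(-1.6)·(-425) − (-4.6)·(-280)] / -66675 = +0.009119
∂h/∂y = [315·(-4.6) − 240·(-1.6)] / -66675 = +0.01597
|∇h| = √(0.009119² + 0.01597²) = 0.01839

0.018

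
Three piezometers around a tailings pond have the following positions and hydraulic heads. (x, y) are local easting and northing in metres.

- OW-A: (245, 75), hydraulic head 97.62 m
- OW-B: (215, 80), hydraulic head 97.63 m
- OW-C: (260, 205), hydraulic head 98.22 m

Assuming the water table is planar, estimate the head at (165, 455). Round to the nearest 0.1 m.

99.3 m

With h = a·x + b·y + c and OW-A as origin, the differences give:
  (-30)·a + 5·b = +0.01
  15·a + 130·b = +0.60
Eliminate b (×130 and ×5, subtract): -3975·a = -1.700 → a = ∂h/∂x = +0.0004277
Back-substitute: b = ∂h/∂y = +0.004566.
h(165, 455) = 97.62 + (+0.0004277)·(-80) + (+0.004566)·(380) = 97.62 -0.034 +1.735 = 99.321 m.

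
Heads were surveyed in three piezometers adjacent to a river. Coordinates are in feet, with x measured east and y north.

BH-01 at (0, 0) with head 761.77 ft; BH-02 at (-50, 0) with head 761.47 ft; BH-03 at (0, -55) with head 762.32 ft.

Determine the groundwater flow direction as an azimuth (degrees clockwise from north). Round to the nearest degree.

∂h/∂x = (761.47 − 761.77) / (-50 − 0) = +0.006000
∂h/∂y = (762.32 − 761.77) / (-55 − 0) = -0.01000
Flow direction (−∇h) has components (-0.006000 E, +0.01000 N).
Azimuth = atan2(E, N) = atan2(-0.006000, +0.01000) = 329.0° ≈ 329°.

329°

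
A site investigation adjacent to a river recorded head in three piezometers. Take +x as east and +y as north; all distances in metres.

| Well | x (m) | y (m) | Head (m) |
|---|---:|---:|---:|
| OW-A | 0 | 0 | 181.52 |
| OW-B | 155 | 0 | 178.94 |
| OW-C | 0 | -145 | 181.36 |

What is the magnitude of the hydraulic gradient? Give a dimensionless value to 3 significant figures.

0.0167

∂h/∂x = (178.94 − 181.52) / (155 − 0) = -0.01665
∂h/∂y = (181.36 − 181.52) / (-145 − 0) = +0.001103
|∇h| = √(-0.01665² + 0.001103²) = 0.01669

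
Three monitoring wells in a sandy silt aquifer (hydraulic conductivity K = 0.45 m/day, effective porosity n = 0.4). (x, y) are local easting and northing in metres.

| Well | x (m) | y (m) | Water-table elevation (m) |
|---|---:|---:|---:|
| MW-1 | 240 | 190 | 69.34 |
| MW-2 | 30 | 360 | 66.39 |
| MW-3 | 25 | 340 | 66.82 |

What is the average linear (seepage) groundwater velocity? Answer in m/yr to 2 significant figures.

8.6 m/yr

Differences from MW-1: to MW-2 (Δx, Δy, Δh) = (-210, 170, -2.95); to MW-3 = (-215, 150, -2.52).
Solve a·Δx + b·Δy = Δh: det = (-210)·150 − (-215)·170 = 5050.
∂h/∂x = [(-2.95)·150 − (-2.52)·170] / 5050 = -0.002792
∂h/∂y = [(-210)·(-2.52) − (-215)·(-2.95)] / 5050 = -0.02080
|∇h| = √(-0.002792² + -0.02080²) = 0.02099
Seepage velocity v = K·i/n = 0.45 × 0.02099 / 0.4 = 0.02361 m/day = 8.624 m/yr.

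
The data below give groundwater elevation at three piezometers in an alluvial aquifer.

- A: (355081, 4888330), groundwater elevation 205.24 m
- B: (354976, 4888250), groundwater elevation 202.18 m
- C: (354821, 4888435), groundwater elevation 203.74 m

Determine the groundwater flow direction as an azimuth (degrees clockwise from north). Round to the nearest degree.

215°

With h = a·x + b·y + c and A as origin, the differences give:
  (-105)·a + (-80)·b = -3.06
  (-260)·a + 105·b = -1.50
Eliminate b (×105 and ×(-80), subtract): -31825·a = -441.300 → a = ∂h/∂x = +0.01387
Back-substitute: b = ∂h/∂y = +0.02005.
Flow direction (−∇h) has components (-0.01387 E, -0.02005 N).
Azimuth = atan2(E, N) = atan2(-0.01387, -0.02005) = 214.7° ≈ 215°.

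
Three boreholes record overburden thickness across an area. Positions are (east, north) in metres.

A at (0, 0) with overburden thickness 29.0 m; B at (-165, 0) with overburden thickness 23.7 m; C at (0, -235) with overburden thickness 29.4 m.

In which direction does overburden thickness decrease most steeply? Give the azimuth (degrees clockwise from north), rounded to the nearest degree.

273°

∂d/∂x = (23.7 − 29.0) / (-165 − 0) = +0.03212
∂d/∂y = (29.4 − 29.0) / (-235 − 0) = -0.001702
Steepest decrease is along −∇f: components (-0.03212 E, +0.001702 N).
Azimuth = atan2(-0.03212, +0.001702) = 273.0° ≈ 273°.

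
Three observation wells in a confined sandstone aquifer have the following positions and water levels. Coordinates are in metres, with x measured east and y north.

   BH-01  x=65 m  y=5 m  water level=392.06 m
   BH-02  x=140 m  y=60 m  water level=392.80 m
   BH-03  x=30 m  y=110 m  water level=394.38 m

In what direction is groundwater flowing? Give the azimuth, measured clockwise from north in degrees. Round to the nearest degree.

Three-point gradient (reference BH-01): Δ to BH-02 = (75, 55, +0.74), Δ to BH-03 = (-35, 105, +2.32).
∂h/∂x = -0.005092, ∂h/∂y = +0.02040 (det = 9800).
Flow direction (−∇h) has components (+0.005092 E, -0.02040 N).
Azimuth = atan2(E, N) = atan2(+0.005092, -0.02040) = 166.0° ≈ 166°.

166°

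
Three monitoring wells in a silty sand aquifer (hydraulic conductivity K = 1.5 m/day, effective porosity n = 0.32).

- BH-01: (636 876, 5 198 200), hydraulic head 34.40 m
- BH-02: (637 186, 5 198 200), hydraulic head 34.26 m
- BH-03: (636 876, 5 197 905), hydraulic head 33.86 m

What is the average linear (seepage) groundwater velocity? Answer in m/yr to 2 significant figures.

∂h/∂x = (34.26 − 34.40) / (637186 − 636876) = -0.0004516
∂h/∂y = (33.86 − 34.40) / (5197905 − 5198200) = +0.001831
|∇h| = √(-0.0004516² + 0.001831²) = 0.001886
Seepage velocity v = K·i/n = 1.5 × 0.001886 / 0.32 = 0.008841 m/day = 3.229 m/yr.

3.2 m/yr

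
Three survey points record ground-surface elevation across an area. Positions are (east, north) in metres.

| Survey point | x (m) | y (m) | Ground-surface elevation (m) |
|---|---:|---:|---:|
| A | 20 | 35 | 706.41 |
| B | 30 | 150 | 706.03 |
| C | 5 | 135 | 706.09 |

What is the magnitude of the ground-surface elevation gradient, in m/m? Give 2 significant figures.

Taking A as reference: B−A = (10, 115, -0.38); C−A = (-15, 100, -0.32).
Determinant of the coordinate differences = 10·100 − (-15)·115 = 2725.
∂z/∂x = [(-0.38)·100 − (-0.32)·115] / 2725 = -0.0004404
∂z/∂y = [10·(-0.32) − (-15)·(-0.38)] / 2725 = -0.003266
|∇f| = √(-0.0004404² + -0.003266²) = 0.003296 m/m

0.0033 m/m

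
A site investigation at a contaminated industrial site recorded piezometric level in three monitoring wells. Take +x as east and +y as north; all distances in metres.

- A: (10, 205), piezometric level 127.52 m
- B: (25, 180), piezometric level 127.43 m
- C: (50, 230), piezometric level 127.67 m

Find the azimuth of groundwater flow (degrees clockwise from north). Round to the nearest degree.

194°

Differences from A: to B (Δx, Δy, Δh) = (15, -25, -0.09); to C = (40, 25, +0.15).
Solve a·Δx + b·Δy = Δh: det = 15·25 − 40·(-25) = 1375.
∂h/∂x = [(-0.09)·25 − (+0.15)·(-25)] / 1375 = +0.001091
∂h/∂y = [15·(+0.15) − 40·(-0.09)] / 1375 = +0.004255
Flow direction (−∇h) has components (-0.001091 E, -0.004255 N).
Azimuth = atan2(E, N) = atan2(-0.001091, -0.004255) = 194.4° ≈ 194°.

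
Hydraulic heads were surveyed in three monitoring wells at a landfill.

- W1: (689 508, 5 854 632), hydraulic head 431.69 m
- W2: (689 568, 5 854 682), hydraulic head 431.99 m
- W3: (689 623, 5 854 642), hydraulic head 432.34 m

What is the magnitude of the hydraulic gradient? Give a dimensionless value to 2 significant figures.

Three-point gradient (reference W1): Δ to W2 = (60, 50, +0.30), Δ to W3 = (115, 10, +0.65).
∂h/∂x = +0.005728, ∂h/∂y = -0.0008738 (det = -5150).
|∇h| = √(0.005728² + -0.0008738²) = 0.005794

0.0058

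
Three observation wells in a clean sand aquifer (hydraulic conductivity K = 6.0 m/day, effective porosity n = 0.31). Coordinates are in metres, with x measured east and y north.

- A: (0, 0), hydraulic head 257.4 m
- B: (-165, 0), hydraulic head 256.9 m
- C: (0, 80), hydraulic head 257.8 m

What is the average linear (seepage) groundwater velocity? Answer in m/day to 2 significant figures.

∂h/∂x = (256.9 − 257.4) / (-165 − 0) = +0.003030
∂h/∂y = (257.8 − 257.4) / (80 − 0) = +0.005000
|∇h| = √(0.003030² + 0.005000²) = 0.005846
Seepage velocity v = K·i/n = 6.0 × 0.005846 / 0.31 = 0.1131 m/day.

0.11 m/day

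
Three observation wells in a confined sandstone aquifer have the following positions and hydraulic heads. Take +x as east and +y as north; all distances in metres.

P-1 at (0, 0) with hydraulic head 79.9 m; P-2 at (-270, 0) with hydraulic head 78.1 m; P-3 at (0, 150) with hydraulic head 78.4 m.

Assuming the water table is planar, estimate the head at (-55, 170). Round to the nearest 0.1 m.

∂h/∂x = (78.1 − 79.9) / (-270 − 0) = +0.006667
∂h/∂y = (78.4 − 79.9) / (150 − 0) = -0.01000
h(-55, 170) = 79.9 + (+0.006667)·(-55) + (-0.01000)·(170) = 79.9 -0.367 -1.700 = 77.833 m.

77.8 m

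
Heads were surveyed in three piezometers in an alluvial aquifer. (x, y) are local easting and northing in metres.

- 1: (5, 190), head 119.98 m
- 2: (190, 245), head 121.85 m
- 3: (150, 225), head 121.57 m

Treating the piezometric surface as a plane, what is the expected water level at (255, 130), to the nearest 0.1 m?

124.6 m

With h = a·x + b·y + c and 1 as origin, the differences give:
  185·a + 55·b = +1.87
  145·a + 35·b = +1.59
Eliminate b (×35 and ×55, subtract): -1500·a = -22.000 → a = ∂h/∂x = +0.01467
Back-substitute: b = ∂h/∂y = -0.01533.
h(255, 130) = 119.98 + (+0.01467)·(250) + (-0.01533)·(-60) = 119.98 +3.667 +0.920 = 124.567 m.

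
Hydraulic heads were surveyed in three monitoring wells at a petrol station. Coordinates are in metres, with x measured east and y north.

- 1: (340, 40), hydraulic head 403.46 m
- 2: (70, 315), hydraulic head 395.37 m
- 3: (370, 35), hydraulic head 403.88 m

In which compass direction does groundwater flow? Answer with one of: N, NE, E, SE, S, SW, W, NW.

Differences from 1: to 2 (Δx, Δy, Δh) = (-270, 275, -8.09); to 3 = (30, -5, +0.42).
Solve a·Δx + b·Δy = Δh: det = (-270)·(-5) − 30·275 = -6900.
∂h/∂x = [(-8.09)·(-5) − (+0.42)·275] / -6900 = +0.01088
∂h/∂y = [(-270)·(+0.42) − 30·(-8.09)] / -6900 = -0.01874
Flow = −∇h = (-0.01088 east, +0.01874 north), which points northwest.

NW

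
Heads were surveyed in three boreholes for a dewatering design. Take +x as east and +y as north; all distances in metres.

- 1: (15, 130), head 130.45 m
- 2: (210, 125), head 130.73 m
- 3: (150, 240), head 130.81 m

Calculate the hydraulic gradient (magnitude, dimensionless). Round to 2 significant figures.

With h = a·x + b·y + c and 1 as origin, the differences give:
  195·a + (-5)·b = +0.28
  135·a + 110·b = +0.36
Eliminate b (×110 and ×(-5), subtract): 22125·a = 32.600 → a = ∂h/∂x = +0.001473
Back-substitute: b = ∂h/∂y = +0.001464.
|∇h| = √(0.001473² + 0.001464²) = 0.002077

0.0021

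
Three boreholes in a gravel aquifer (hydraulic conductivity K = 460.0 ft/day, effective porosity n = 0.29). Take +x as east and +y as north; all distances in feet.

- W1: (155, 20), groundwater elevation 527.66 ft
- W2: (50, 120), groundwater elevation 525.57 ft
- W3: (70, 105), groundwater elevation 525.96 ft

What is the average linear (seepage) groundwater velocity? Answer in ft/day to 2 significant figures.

29 ft/day

Three-point gradient (reference W1): Δ to W2 = (-105, 100, -2.09), Δ to W3 = (-85, 85, -1.70).
∂h/∂x = +0.01800, ∂h/∂y = -0.002000 (det = -425).
|∇h| = √(0.01800² + -0.002000²) = 0.01811
Seepage velocity v = K·i/n = 460.0 × 0.01811 / 0.29 = 28.73 ft/day.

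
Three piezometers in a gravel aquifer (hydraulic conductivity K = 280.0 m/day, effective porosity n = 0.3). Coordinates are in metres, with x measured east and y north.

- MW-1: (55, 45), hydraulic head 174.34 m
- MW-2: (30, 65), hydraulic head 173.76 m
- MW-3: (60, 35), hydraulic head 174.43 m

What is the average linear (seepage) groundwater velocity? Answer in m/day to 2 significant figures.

25 m/day

Differences from MW-1: to MW-2 (Δx, Δy, Δh) = (-25, 20, -0.58); to MW-3 = (5, -10, +0.09).
Determinant of the coordinate differences = (-25)·(-10) − 5·20 = 150.
∂h/∂x = [(-0.58)·(-10) − (+0.09)·20] / 150 = +0.02667
∂h/∂y = [(-25)·(+0.09) − 5·(-0.58)] / 150 = +0.004333
|∇h| = √(0.02667² + 0.004333²) = 0.02702
Seepage velocity v = K·i/n = 280.0 × 0.02702 / 0.3 = 25.22 m/day.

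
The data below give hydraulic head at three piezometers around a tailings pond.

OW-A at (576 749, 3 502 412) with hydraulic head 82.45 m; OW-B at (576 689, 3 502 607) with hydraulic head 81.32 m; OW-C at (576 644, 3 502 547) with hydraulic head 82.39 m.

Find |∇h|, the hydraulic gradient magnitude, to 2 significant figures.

0.015

With h = a·x + b·y + c and OW-A as origin, the differences give:
  (-60)·a + 195·b = -1.13
  (-105)·a + 135·b = -0.06
Eliminate b (×135 and ×195, subtract): 12375·a = -140.850 → a = ∂h/∂x = -0.01138
Back-substitute: b = ∂h/∂y = -0.009297.
|∇h| = √(-0.01138² + -0.009297²) = 0.01469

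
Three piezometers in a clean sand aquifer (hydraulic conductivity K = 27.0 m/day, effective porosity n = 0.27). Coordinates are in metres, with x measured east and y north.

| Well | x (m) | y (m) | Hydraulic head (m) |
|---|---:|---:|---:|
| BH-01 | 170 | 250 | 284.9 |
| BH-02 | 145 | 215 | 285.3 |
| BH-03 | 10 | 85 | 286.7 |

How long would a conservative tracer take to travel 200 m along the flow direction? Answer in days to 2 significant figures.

Three-point gradient (reference BH-01): Δ to BH-02 = (-25, -35, +0.4), Δ to BH-03 = (-160, -165, +1.8).
∂h/∂x = +0.002034, ∂h/∂y = -0.01288 (det = -1475).
|∇h| = √(0.002034² + -0.01288²) = 0.01304
Seepage velocity v = K·i/n = 27.0 × 0.01304 / 0.27 = 1.304 m/day.
t = 200 / 1.304 = 153.4 days.

150 days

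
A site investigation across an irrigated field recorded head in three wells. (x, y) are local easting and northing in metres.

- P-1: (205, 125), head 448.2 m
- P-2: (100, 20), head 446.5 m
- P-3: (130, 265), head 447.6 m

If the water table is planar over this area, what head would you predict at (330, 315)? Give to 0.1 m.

Differences from P-1: to P-2 (Δx, Δy, Δh) = (-105, -105, -1.7); to P-3 = (-75, 140, -0.6).
Determinant of the coordinate differences = (-105)·140 − (-75)·(-105) = -22575.
∂h/∂x = [(-1.7)·140 − (-0.6)·(-105)] / -22575 = +0.01333
∂h/∂y = [(-105)·(-0.6) − (-75)·(-1.7)] / -22575 = +0.002857
h(330, 315) = 448.2 + (+0.01333)·(125) + (+0.002857)·(190) = 448.2 +1.667 +0.543 = 450.410 m.

450.4 m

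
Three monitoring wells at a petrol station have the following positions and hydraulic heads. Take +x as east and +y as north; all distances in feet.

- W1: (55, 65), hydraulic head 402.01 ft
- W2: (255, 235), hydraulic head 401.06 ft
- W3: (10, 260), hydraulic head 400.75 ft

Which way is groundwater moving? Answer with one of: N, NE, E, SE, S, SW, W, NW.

N

With h = a·x + b·y + c and W1 as origin, the differences give:
  200·a + 170·b = -0.95
  (-45)·a + 195·b = -1.26
Eliminate b (×195 and ×170, subtract): 46650·a = 28.950 → a = ∂h/∂x = +0.0006206
Back-substitute: b = ∂h/∂y = -0.006318.
Flow = −∇h = (-0.0006206 east, +0.006318 north), which points north.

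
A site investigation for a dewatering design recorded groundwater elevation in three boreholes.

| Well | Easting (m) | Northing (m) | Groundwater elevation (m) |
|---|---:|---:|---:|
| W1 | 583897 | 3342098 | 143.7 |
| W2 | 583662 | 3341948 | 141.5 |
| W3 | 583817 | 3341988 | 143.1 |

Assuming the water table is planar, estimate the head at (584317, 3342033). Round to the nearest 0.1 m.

148.5 m

Differences from W1: to W2 (Δx, Δy, Δh) = (-235, -150, -2.2); to W3 = (-80, -110, -0.6).
Solve a·Δx + b·Δy = Δh: det = (-235)·(-110) − (-80)·(-150) = 13850.
∂h/∂x = [(-2.2)·(-110) − (-0.6)·(-150)] / 13850 = +0.01097
∂h/∂y = [(-235)·(-0.6) − (-80)·(-2.2)] / 13850 = -0.002527
h(584317, 3342033) = 143.7 + (+0.01097)·(420) + (-0.002527)·(-65) = 143.7 +4.609 +0.164 = 148.474 m.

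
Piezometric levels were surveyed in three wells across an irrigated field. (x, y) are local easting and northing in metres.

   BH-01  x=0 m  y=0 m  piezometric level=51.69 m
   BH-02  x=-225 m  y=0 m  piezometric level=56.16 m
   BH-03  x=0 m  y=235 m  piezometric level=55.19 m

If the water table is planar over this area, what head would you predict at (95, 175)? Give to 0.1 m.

52.4 m

∂h/∂x = (56.16 − 51.69) / (-225 − 0) = -0.01987
∂h/∂y = (55.19 − 51.69) / (235 − 0) = +0.01489
h(95, 175) = 51.69 + (-0.01987)·(95) + (+0.01489)·(175) = 51.69 -1.887 +2.606 = 52.409 m.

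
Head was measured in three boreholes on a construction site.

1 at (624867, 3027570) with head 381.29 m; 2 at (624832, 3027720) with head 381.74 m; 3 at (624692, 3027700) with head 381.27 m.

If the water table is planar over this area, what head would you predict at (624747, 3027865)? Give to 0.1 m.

382.0 m

Differences from 1: to 2 (Δx, Δy, Δh) = (-35, 150, +0.45); to 3 = (-175, 130, -0.02).
Solve a·Δx + b·Δy = Δh: det = (-35)·130 − (-175)·150 = 21700.
∂h/∂x = [(+0.45)·130 − (-0.02)·150] / 21700 = +0.002834
∂h/∂y = [(-35)·(-0.02) − (-175)·(+0.45)] / 21700 = +0.003661
h(624747, 3027865) = 381.29 + (+0.002834)·(-120) + (+0.003661)·(295) = 381.29 -0.340 +1.080 = 382.030 m.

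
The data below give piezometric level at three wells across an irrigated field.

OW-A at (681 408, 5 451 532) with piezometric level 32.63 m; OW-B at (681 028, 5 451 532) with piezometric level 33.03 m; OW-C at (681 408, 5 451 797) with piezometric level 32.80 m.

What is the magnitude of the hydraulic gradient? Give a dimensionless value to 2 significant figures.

∂h/∂x = (33.03 − 32.63) / (681028 − 681408) = -0.001053
∂h/∂y = (32.80 − 32.63) / (5451797 − 5451532) = +0.0006415
|∇h| = √(-0.001053² + 0.0006415²) = 0.001233

0.0012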